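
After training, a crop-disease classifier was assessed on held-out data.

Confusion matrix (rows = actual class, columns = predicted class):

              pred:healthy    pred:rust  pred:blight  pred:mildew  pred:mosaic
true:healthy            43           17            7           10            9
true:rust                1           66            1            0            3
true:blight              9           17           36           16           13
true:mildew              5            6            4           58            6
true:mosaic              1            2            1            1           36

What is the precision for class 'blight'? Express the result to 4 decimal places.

One-vs-rest for 'blight': TP = diagonal; FP = other classes predicted 'blight'; FN = 'blight' predicted as other.
precision = TP/(TP+FP).
blight: TP=36, FP=7+1+4+1=13 → 36/49 = 0.73469

0.7347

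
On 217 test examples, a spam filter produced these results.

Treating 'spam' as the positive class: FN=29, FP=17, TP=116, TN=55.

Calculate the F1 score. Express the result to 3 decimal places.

Precision = TP/(TP+FP) = 116/133 = 0.8722
Recall = TP/(TP+FN) = 116/145 = 0.8000
F1 = 2·TP/(2·TP+FP+FN) = 232/278 = 0.835

0.835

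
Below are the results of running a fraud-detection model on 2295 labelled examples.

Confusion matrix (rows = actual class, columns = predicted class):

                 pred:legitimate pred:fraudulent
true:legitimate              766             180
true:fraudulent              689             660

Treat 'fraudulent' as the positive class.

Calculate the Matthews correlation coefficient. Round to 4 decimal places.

MCC = (TP·TN − FP·FN) / √((TP+FP)(TP+FN)(TN+FP)(TN+FN))
Numerator = 660·766 − 180·689 = 381540
Denominator = √(840·1349·946·1455) = √1559715418800 = 1248885.6708
MCC = 381540 / 1248885.6708 = 0.3055

0.3055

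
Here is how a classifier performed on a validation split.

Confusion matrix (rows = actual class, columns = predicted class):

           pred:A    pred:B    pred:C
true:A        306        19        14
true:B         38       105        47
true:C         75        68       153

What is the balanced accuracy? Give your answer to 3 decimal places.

0.657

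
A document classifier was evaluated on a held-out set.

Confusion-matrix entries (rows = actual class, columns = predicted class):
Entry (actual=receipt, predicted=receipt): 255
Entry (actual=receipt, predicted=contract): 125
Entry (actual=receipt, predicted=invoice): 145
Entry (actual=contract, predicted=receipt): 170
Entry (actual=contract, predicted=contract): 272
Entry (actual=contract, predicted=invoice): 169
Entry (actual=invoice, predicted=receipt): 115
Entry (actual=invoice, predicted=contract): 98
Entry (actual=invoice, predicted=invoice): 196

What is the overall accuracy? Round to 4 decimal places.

Accuracy = trace / total = (255+272+196=723) / 1545 = 723/1545 = 0.4680

0.4680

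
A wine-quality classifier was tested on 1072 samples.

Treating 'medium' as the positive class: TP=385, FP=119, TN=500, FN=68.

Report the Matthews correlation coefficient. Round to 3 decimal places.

MCC = (TP·TN − FP·FN) / √((TP+FP)(TP+FN)(TN+FP)(TN+FN))
Numerator = 385·500 − 119·68 = 184408
Denominator = √(504·453·619·568) = √80272672704 = 283324.3242
MCC = 184408 / 283324.3242 = 0.651

0.651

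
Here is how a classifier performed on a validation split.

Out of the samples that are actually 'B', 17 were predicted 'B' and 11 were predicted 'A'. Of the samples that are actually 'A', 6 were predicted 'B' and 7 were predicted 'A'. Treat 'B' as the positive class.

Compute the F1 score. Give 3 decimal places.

0.667

Precision = TP/(TP+FP) = 17/23 = 0.7391
Recall = TP/(TP+FN) = 17/28 = 0.6071
F1 = 2·TP/(2·TP+FP+FN) = 34/51 = 0.667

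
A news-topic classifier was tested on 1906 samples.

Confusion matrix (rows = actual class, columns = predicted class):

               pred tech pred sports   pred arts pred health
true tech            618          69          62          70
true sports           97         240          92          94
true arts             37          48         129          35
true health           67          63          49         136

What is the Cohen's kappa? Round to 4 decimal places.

Observed agreement pₒ = trace/N = 1123/1906 = 0.58919
Expected agreement pₑ = Σ (rowᵢ·colᵢ)/N² = (819·819 + 523·420 + 249·332 + 315·335)/1906² = 0.29691
κ = (pₒ − pₑ)/(1 − pₑ) = (0.58919 − 0.29691)/(1 − 0.29691) = 0.4157

0.4157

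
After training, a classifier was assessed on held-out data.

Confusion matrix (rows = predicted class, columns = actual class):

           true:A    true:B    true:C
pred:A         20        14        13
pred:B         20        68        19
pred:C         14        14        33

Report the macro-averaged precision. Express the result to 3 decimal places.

0.534

Per-class precision (TP/(TP+FP)):
  A: TP=20, FP=14+13=27 → 20/47 = 0.4255
  B: TP=68, FP=20+19=39 → 68/107 = 0.6355
  C: TP=33, FP=14+14=28 → 33/61 = 0.5410
Macro-precision = mean = (0.4255 + 0.6355 + 0.5410) / 3 = 0.534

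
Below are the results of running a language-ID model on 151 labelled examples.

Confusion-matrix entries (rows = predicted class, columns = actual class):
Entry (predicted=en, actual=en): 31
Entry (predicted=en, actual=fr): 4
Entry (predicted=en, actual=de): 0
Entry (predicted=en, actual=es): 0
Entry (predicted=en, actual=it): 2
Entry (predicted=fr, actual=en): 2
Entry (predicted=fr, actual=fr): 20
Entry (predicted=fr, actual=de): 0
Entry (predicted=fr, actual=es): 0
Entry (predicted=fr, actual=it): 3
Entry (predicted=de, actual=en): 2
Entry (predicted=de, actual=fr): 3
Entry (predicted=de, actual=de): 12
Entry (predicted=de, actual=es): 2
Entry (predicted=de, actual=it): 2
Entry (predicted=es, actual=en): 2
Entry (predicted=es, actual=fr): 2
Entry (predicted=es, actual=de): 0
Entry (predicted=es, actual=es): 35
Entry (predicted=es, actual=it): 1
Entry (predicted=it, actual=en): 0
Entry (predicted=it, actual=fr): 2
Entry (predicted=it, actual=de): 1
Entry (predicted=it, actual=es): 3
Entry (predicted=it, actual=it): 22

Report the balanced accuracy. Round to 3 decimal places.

Balanced accuracy = mean of per-class recall.
  en: recall = 31/37 = 0.8378
  fr: recall = 20/31 = 0.6452
  de: recall = 12/13 = 0.9231
  es: recall = 35/40 = 0.8750
  it: recall = 22/30 = 0.7333
Mean = (0.8378 + 0.6452 + 0.9231 + 0.8750 + 0.7333) / 5 = 0.803

0.803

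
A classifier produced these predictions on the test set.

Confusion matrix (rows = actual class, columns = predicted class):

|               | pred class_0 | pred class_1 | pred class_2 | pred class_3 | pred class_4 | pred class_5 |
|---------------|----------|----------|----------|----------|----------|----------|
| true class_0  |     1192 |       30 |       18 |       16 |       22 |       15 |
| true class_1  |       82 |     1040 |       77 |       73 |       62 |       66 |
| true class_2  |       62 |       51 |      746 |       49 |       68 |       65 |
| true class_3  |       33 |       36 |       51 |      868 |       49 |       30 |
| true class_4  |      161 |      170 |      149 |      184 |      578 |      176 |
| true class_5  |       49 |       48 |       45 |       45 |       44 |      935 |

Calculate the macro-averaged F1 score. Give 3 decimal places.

0.719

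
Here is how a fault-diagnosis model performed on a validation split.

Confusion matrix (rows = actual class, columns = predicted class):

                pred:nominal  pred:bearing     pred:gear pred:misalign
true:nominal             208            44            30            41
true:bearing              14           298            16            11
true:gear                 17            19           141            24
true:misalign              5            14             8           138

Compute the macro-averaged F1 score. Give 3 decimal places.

0.752

Per-class F1 score (2·TP/(2·TP+FP+FN)):
  nominal: TP=208, FP=14+17+5=36, FN=44+30+41=115 → 416/567 = 0.7337
  bearing: TP=298, FP=44+19+14=77, FN=14+16+11=41 → 596/714 = 0.8347
  gear: TP=141, FP=30+16+8=54, FN=17+19+24=60 → 282/396 = 0.7121
  misalign: TP=138, FP=41+11+24=76, FN=5+14+8=27 → 276/379 = 0.7282
Macro-F1 score = mean = (0.7337 + 0.8347 + 0.7121 + 0.7282) / 4 = 0.752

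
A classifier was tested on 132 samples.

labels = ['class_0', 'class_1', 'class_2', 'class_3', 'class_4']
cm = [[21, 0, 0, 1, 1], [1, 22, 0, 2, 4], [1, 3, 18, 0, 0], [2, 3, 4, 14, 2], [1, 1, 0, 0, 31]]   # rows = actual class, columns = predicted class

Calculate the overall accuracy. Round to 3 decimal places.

Accuracy = trace / total = (21+22+18+14+31=106) / 132 = 106/132 = 0.803

0.803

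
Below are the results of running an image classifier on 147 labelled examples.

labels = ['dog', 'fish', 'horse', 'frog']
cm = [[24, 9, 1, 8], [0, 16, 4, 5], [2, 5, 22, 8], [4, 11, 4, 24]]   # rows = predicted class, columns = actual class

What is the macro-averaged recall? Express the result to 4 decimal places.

Per-class recall (TP/(TP+FN)):
  dog: TP=24, FN=0+2+4=6 → 24/30 = 0.80000
  fish: TP=16, FN=9+5+11=25 → 16/41 = 0.39024
  horse: TP=22, FN=1+4+4=9 → 22/31 = 0.70968
  frog: TP=24, FN=8+5+8=21 → 24/45 = 0.53333
Macro-recall = mean = (0.80000 + 0.39024 + 0.70968 + 0.53333) / 4 = 0.6083

0.6083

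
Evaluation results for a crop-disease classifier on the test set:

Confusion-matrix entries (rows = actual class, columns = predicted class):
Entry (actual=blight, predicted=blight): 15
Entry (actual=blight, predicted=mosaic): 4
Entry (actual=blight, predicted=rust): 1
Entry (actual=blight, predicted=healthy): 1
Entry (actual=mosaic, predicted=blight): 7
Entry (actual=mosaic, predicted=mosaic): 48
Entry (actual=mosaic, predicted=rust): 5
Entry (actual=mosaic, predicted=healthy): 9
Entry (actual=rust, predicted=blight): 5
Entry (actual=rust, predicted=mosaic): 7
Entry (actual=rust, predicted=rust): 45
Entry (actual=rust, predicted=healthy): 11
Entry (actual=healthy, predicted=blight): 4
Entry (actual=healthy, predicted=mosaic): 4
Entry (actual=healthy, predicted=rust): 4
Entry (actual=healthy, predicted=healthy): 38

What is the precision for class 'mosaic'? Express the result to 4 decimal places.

0.7619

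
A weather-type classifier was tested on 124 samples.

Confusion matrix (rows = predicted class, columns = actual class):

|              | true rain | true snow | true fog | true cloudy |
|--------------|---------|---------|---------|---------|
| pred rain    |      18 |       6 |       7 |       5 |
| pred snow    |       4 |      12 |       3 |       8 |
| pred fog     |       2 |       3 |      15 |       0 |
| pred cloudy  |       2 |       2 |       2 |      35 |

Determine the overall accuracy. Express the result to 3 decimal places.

Accuracy = trace / total = (18+12+15+35=80) / 124 = 80/124 = 0.645

0.645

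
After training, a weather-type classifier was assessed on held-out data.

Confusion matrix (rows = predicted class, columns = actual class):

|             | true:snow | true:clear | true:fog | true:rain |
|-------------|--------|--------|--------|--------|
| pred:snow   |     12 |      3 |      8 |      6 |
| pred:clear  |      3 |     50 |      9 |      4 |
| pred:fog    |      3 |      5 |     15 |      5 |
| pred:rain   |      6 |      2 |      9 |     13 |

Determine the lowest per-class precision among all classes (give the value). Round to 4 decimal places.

Per-class precision (TP/(TP+FP)):
  snow: TP=12, FP=3+8+6=17 → 12/29 = 0.41379
  clear: TP=50, FP=3+9+4=16 → 50/66 = 0.75758
  fog: TP=15, FP=3+5+5=13 → 15/28 = 0.53571
  rain: TP=13, FP=6+2+9=17 → 13/30 = 0.43333
Lowest is class 'snow' with precision = 0.4138.

0.4138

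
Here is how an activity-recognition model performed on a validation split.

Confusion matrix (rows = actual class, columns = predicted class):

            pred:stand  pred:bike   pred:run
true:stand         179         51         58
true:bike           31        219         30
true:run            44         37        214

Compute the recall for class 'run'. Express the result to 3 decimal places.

One-vs-rest for 'run': TP = diagonal; FP = other classes predicted 'run'; FN = 'run' predicted as other.
recall = TP/(TP+FN).
run: TP=214, FN=44+37=81 → 214/295 = 0.7254

0.725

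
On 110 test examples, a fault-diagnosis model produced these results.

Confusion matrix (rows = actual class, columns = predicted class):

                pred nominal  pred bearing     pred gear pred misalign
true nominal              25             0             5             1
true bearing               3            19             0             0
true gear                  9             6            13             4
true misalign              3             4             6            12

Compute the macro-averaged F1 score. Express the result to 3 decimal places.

Per-class F1 score (2·TP/(2·TP+FP+FN)):
  nominal: TP=25, FP=3+9+3=15, FN=0+5+1=6 → 50/71 = 0.7042
  bearing: TP=19, FP=0+6+4=10, FN=3+0+0=3 → 38/51 = 0.7451
  gear: TP=13, FP=5+0+6=11, FN=9+6+4=19 → 26/56 = 0.4643
  misalign: TP=12, FP=1+0+4=5, FN=3+4+6=13 → 24/42 = 0.5714
Macro-F1 score = mean = (0.7042 + 0.7451 + 0.4643 + 0.5714) / 4 = 0.621

0.621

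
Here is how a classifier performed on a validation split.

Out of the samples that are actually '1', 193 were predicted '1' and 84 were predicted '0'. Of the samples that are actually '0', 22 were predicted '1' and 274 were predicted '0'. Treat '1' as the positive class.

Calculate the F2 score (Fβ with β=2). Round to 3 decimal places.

Fβ = (1+β²)·TP / ((1+β²)·TP + β²·FN + FP), with β²=4
= 5·193 / (5·193 + 4·84 + 22) = 0.729

0.729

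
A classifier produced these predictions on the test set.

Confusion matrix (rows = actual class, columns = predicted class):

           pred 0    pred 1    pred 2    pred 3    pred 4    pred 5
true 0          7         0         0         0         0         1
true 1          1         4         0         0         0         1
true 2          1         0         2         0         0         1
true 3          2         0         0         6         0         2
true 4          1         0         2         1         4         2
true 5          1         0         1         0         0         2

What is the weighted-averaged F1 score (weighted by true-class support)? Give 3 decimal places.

Per-class F1 score (2·TP/(2·TP+FP+FN)):
  0: TP=7, FP=1+1+2+1+1=6, FN=0+0+0+0+1=1 → 14/21 = 0.6667
  1: TP=4, FP=0+0+0+0+0=0, FN=1+0+0+0+1=2 → 8/10 = 0.8000
  2: TP=2, FP=0+0+0+2+1=3, FN=1+0+0+0+1=2 → 4/9 = 0.4444
  3: TP=6, FP=0+0+0+1+0=1, FN=2+0+0+0+2=4 → 12/17 = 0.7059
  4: TP=4, FP=0+0+0+0+0=0, FN=1+0+2+1+2=6 → 8/14 = 0.5714
  5: TP=2, FP=1+1+1+2+2=7, FN=1+0+1+0+0=2 → 4/13 = 0.3077
Weighted-F1 score = Σ (supportᵢ/N)·F1 scoreᵢ with N=42: (8/42)·0.6667 + (6/42)·0.8000 + (4/42)·0.4444 + (10/42)·0.7059 + (10/42)·0.5714 + (4/42)·0.3077 = 0.617

0.617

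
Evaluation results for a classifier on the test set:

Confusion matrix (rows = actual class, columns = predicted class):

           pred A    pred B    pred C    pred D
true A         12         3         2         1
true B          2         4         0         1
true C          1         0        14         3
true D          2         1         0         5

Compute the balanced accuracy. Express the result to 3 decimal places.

0.660

Balanced accuracy = mean of per-class recall.
  A: recall = 12/18 = 0.6667
  B: recall = 4/7 = 0.5714
  C: recall = 14/18 = 0.7778
  D: recall = 5/8 = 0.6250
Mean = (0.6667 + 0.5714 + 0.7778 + 0.6250) / 4 = 0.660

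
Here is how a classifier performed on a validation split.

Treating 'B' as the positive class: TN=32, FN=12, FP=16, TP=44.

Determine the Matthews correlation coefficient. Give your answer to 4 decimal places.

0.4565

MCC = (TP·TN − FP·FN) / √((TP+FP)(TP+FN)(TN+FP)(TN+FN))
Numerator = 44·32 − 16·12 = 1216
Denominator = √(60·56·48·44) = √7096320 = 2663.8919
MCC = 1216 / 2663.8919 = 0.4565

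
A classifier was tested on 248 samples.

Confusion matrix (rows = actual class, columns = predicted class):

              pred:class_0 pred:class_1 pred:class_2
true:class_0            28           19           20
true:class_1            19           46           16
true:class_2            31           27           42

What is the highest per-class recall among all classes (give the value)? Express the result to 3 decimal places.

0.568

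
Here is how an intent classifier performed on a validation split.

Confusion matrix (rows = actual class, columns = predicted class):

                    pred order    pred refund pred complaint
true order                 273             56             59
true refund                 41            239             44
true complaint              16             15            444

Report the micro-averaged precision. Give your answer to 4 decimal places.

0.8054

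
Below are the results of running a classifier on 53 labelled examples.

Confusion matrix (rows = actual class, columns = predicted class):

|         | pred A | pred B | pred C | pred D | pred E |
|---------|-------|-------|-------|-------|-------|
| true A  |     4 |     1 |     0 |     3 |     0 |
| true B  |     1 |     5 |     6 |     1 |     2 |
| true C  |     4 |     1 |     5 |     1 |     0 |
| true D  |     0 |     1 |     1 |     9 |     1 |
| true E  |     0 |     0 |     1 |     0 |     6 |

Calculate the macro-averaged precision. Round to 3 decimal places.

0.553

Per-class precision (TP/(TP+FP)):
  A: TP=4, FP=1+4+0+0=5 → 4/9 = 0.4444
  B: TP=5, FP=1+1+1+0=3 → 5/8 = 0.6250
  C: TP=5, FP=0+6+1+1=8 → 5/13 = 0.3846
  D: TP=9, FP=3+1+1+0=5 → 9/14 = 0.6429
  E: TP=6, FP=0+2+0+1=3 → 6/9 = 0.6667
Macro-precision = mean = (0.4444 + 0.6250 + 0.3846 + 0.6429 + 0.6667) / 5 = 0.553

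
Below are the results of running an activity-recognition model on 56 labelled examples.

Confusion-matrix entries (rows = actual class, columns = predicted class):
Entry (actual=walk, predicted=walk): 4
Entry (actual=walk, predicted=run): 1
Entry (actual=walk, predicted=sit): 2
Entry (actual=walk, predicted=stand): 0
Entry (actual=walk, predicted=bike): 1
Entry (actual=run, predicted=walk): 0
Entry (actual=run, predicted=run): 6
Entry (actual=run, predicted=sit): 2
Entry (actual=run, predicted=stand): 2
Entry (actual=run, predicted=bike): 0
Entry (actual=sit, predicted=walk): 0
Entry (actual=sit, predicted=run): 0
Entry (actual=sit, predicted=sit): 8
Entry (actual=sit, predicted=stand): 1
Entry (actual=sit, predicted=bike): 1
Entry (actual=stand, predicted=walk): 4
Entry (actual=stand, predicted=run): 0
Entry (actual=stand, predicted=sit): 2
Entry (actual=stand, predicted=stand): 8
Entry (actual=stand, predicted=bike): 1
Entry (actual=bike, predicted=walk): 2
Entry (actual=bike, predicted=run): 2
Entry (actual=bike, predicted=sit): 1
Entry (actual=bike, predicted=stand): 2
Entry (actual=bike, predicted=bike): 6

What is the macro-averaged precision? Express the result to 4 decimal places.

Per-class precision (TP/(TP+FP)):
  walk: TP=4, FP=0+0+4+2=6 → 4/10 = 0.40000
  run: TP=6, FP=1+0+0+2=3 → 6/9 = 0.66667
  sit: TP=8, FP=2+2+2+1=7 → 8/15 = 0.53333
  stand: TP=8, FP=0+2+1+2=5 → 8/13 = 0.61538
  bike: TP=6, FP=1+0+1+1=3 → 6/9 = 0.66667
Macro-precision = mean = (0.40000 + 0.66667 + 0.53333 + 0.61538 + 0.66667) / 5 = 0.5764

0.5764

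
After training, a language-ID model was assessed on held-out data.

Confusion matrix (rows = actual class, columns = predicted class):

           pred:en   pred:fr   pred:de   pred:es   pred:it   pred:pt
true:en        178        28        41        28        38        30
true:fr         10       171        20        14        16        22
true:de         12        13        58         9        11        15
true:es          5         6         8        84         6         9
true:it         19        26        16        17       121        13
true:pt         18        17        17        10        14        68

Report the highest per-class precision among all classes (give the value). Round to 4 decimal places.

0.7355

Per-class precision (TP/(TP+FP)):
  en: TP=178, FP=10+12+5+19+18=64 → 178/242 = 0.73554
  fr: TP=171, FP=28+13+6+26+17=90 → 171/261 = 0.65517
  de: TP=58, FP=41+20+8+16+17=102 → 58/160 = 0.36250
  es: TP=84, FP=28+14+9+17+10=78 → 84/162 = 0.51852
  it: TP=121, FP=38+16+11+6+14=85 → 121/206 = 0.58738
  pt: TP=68, FP=30+22+15+9+13=89 → 68/157 = 0.43312
Highest is class 'en' with precision = 0.7355.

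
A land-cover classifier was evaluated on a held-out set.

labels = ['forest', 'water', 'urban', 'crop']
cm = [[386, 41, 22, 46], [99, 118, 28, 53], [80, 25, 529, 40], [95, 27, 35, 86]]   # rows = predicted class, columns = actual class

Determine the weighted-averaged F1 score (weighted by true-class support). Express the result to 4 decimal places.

0.6585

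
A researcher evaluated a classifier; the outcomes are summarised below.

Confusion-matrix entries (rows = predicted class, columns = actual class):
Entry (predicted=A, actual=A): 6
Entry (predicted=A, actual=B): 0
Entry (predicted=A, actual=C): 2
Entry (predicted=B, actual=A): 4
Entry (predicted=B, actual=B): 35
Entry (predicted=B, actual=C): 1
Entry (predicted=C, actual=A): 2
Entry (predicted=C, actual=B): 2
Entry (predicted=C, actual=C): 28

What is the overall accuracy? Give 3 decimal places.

0.863

Accuracy = trace / total = (6+35+28=69) / 80 = 69/80 = 0.863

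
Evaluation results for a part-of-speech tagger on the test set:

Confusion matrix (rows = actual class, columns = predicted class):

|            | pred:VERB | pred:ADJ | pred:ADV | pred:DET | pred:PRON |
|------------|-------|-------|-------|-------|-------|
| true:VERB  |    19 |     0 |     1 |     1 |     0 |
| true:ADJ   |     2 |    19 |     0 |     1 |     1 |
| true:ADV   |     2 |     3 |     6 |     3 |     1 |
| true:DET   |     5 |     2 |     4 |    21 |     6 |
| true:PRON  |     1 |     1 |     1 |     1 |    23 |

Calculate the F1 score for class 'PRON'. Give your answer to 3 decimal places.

Treat 'PRON' as positive and all other classes as negative.
F1 score = 2·TP/(2·TP+FP+FN).
PRON: TP=23, FP=0+1+1+6=8, FN=1+1+1+1=4 → 46/58 = 0.7931

0.793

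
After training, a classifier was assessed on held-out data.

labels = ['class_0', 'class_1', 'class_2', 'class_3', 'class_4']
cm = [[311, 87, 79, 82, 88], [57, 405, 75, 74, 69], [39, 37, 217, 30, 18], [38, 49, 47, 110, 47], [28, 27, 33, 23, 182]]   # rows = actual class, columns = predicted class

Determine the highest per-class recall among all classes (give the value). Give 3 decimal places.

0.636

Per-class recall (TP/(TP+FN)):
  class_0: TP=311, FN=87+79+82+88=336 → 311/647 = 0.4807
  class_1: TP=405, FN=57+75+74+69=275 → 405/680 = 0.5956
  class_2: TP=217, FN=39+37+30+18=124 → 217/341 = 0.6364
  class_3: TP=110, FN=38+49+47+47=181 → 110/291 = 0.3780
  class_4: TP=182, FN=28+27+33+23=111 → 182/293 = 0.6212
Highest is class 'class_2' with recall = 0.636.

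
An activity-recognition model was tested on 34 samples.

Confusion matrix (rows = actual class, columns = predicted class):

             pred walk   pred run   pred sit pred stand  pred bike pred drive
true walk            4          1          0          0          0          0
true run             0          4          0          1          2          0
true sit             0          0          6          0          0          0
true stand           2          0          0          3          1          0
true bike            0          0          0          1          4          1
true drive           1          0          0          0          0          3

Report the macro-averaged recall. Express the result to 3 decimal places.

Per-class recall (TP/(TP+FN)):
  walk: TP=4, FN=1+0+0+0+0=1 → 4/5 = 0.8000
  run: TP=4, FN=0+0+1+2+0=3 → 4/7 = 0.5714
  sit: TP=6, FN=0+0+0+0+0=0 → 6/6 = 1.0000
  stand: TP=3, FN=2+0+0+1+0=3 → 3/6 = 0.5000
  bike: TP=4, FN=0+0+0+1+1=2 → 4/6 = 0.6667
  drive: TP=3, FN=1+0+0+0+0=1 → 3/4 = 0.7500
Macro-recall = mean = (0.8000 + 0.5714 + 1.0000 + 0.5000 + 0.6667 + 0.7500) / 6 = 0.715

0.715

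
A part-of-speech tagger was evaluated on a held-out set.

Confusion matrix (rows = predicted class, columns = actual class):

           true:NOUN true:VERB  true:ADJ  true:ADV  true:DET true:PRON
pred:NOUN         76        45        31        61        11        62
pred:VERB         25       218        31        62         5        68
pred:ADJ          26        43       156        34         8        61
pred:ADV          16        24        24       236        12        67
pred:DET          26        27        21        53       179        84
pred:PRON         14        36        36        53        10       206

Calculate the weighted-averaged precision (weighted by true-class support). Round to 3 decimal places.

Per-class precision (TP/(TP+FP)):
  NOUN: TP=76, FP=45+31+61+11+62=210 → 76/286 = 0.2657
  VERB: TP=218, FP=25+31+62+5+68=191 → 218/409 = 0.5330
  ADJ: TP=156, FP=26+43+34+8+61=172 → 156/328 = 0.4756
  ADV: TP=236, FP=16+24+24+12+67=143 → 236/379 = 0.6227
  DET: TP=179, FP=26+27+21+53+84=211 → 179/390 = 0.4590
  PRON: TP=206, FP=14+36+36+53+10=149 → 206/355 = 0.5803
Weighted-precision = Σ (supportᵢ/N)·precisionᵢ with N=2147: (183/2147)·0.2657 + (393/2147)·0.5330 + (299/2147)·0.4756 + (499/2147)·0.6227 + (225/2147)·0.4590 + (548/2147)·0.5803 = 0.527

0.527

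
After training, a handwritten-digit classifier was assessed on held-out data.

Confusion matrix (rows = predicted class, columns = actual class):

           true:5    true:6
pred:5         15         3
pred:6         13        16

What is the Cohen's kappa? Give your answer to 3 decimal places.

Observed agreement pₒ = trace/N = 31/47 = 0.6596
Expected agreement pₑ = Σ (rowᵢ·colᵢ)/N² = (28·18 + 19·29)/47² = 0.4776
κ = (pₒ − pₑ)/(1 − pₑ) = (0.6596 − 0.4776)/(1 − 0.4776) = 0.348

0.348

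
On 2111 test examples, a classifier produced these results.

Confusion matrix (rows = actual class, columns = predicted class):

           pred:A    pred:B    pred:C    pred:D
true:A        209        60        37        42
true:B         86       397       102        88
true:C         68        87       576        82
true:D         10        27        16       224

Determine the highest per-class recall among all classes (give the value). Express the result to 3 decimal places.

0.809

Per-class recall (TP/(TP+FN)):
  A: TP=209, FN=60+37+42=139 → 209/348 = 0.6006
  B: TP=397, FN=86+102+88=276 → 397/673 = 0.5899
  C: TP=576, FN=68+87+82=237 → 576/813 = 0.7085
  D: TP=224, FN=10+27+16=53 → 224/277 = 0.8087
Highest is class 'D' with recall = 0.809.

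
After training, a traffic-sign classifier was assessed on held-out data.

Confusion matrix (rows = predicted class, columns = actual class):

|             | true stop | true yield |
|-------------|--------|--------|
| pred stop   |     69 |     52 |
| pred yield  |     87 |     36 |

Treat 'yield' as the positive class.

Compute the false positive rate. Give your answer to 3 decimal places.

0.558

FPR = FP/(FP+TN) = 87/(87+69) = 0.558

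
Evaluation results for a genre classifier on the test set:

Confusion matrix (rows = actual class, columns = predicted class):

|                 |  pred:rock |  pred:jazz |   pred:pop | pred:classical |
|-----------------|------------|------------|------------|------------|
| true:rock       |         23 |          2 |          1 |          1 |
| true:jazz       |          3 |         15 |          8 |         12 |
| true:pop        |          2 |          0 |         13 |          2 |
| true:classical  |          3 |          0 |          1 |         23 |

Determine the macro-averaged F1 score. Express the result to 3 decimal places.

0.674

Per-class F1 score (2·TP/(2·TP+FP+FN)):
  rock: TP=23, FP=3+2+3=8, FN=2+1+1=4 → 46/58 = 0.7931
  jazz: TP=15, FP=2+0+0=2, FN=3+8+12=23 → 30/55 = 0.5455
  pop: TP=13, FP=1+8+1=10, FN=2+0+2=4 → 26/40 = 0.6500
  classical: TP=23, FP=1+12+2=15, FN=3+0+1=4 → 46/65 = 0.7077
Macro-F1 score = mean = (0.7931 + 0.5455 + 0.6500 + 0.7077) / 4 = 0.674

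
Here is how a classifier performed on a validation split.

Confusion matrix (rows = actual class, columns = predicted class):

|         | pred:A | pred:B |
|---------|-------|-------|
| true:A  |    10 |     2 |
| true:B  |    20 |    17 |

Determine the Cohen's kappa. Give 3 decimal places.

0.194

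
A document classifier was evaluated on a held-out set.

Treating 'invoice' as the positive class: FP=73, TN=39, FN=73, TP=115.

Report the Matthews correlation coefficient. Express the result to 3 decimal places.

-0.040

MCC = (TP·TN − FP·FN) / √((TP+FP)(TP+FN)(TN+FP)(TN+FN))
Numerator = 115·39 − 73·73 = -844
Denominator = √(188·188·112·112) = √443355136 = 21056.0000
MCC = -844 / 21056.0000 = -0.040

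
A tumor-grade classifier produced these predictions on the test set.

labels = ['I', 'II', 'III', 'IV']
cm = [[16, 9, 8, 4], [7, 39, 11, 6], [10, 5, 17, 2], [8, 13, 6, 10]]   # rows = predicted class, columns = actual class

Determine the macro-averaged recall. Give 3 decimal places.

0.460

Per-class recall (TP/(TP+FN)):
  I: TP=16, FN=7+10+8=25 → 16/41 = 0.3902
  II: TP=39, FN=9+5+13=27 → 39/66 = 0.5909
  III: TP=17, FN=8+11+6=25 → 17/42 = 0.4048
  IV: TP=10, FN=4+6+2=12 → 10/22 = 0.4545
Macro-recall = mean = (0.3902 + 0.5909 + 0.4048 + 0.4545) / 4 = 0.460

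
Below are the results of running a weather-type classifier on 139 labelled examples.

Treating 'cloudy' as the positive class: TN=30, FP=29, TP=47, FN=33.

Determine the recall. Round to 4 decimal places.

0.5875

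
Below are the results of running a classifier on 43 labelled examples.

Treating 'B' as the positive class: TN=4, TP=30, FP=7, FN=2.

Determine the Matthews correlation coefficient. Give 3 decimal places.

0.379

MCC = (TP·TN − FP·FN) / √((TP+FP)(TP+FN)(TN+FP)(TN+FN))
Numerator = 30·4 − 7·2 = 106
Denominator = √(37·32·11·6) = √78144 = 279.5425
MCC = 106 / 279.5425 = 0.379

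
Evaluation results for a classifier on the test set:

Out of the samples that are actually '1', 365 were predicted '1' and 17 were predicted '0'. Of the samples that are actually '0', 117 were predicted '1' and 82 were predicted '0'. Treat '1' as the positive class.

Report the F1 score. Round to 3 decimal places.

Precision = TP/(TP+FP) = 365/482 = 0.7573
Recall = TP/(TP+FN) = 365/382 = 0.9555
F1 = 2·TP/(2·TP+FP+FN) = 730/864 = 0.845

0.845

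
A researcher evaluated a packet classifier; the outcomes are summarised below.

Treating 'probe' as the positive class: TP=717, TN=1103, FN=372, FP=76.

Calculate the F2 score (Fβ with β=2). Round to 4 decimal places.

0.6963

Fβ = (1+β²)·TP / ((1+β²)·TP + β²·FN + FP), with β²=4
= 5·717 / (5·717 + 4·372 + 76) = 0.6963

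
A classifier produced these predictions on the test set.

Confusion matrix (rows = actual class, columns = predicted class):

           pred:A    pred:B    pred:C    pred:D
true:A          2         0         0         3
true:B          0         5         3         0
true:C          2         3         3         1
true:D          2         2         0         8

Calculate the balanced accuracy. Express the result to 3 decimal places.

0.506

Balanced accuracy = mean of per-class recall.
  A: recall = 2/5 = 0.4000
  B: recall = 5/8 = 0.6250
  C: recall = 3/9 = 0.3333
  D: recall = 8/12 = 0.6667
Mean = (0.4000 + 0.6250 + 0.3333 + 0.6667) / 4 = 0.506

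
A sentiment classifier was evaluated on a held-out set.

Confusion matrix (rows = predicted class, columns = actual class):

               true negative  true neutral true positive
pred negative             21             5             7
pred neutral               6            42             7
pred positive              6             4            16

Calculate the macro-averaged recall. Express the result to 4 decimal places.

Per-class recall (TP/(TP+FN)):
  negative: TP=21, FN=6+6=12 → 21/33 = 0.63636
  neutral: TP=42, FN=5+4=9 → 42/51 = 0.82353
  positive: TP=16, FN=7+7=14 → 16/30 = 0.53333
Macro-recall = mean = (0.63636 + 0.82353 + 0.53333) / 3 = 0.6644

0.6644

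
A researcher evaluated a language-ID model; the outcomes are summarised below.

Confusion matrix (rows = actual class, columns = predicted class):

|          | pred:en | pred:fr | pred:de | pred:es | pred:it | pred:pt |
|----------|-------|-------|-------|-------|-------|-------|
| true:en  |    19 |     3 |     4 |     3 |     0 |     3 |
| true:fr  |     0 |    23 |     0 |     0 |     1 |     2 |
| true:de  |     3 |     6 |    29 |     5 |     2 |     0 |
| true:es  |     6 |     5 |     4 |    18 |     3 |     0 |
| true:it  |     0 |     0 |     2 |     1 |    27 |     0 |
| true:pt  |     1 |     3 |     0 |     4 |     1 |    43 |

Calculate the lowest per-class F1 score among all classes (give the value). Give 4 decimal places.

Per-class F1 score (2·TP/(2·TP+FP+FN)):
  en: TP=19, FP=0+3+6+0+1=10, FN=3+4+3+0+3=13 → 38/61 = 0.62295
  fr: TP=23, FP=3+6+5+0+3=17, FN=0+0+0+1+2=3 → 46/66 = 0.69697
  de: TP=29, FP=4+0+4+2+0=10, FN=3+6+5+2+0=16 → 58/84 = 0.69048
  es: TP=18, FP=3+0+5+1+4=13, FN=6+5+4+3+0=18 → 36/67 = 0.53731
  it: TP=27, FP=0+1+2+3+1=7, FN=0+0+2+1+0=3 → 54/64 = 0.84375
  pt: TP=43, FP=3+2+0+0+0=5, FN=1+3+0+4+1=9 → 86/100 = 0.86000
Lowest is class 'es' with F1 score = 0.5373.

0.5373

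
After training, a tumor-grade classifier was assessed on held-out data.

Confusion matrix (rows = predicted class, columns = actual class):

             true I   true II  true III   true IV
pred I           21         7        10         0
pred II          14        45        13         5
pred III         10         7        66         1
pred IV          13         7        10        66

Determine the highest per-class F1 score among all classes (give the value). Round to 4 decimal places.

0.7857

Per-class F1 score (2·TP/(2·TP+FP+FN)):
  I: TP=21, FP=7+10+0=17, FN=14+10+13=37 → 42/96 = 0.43750
  II: TP=45, FP=14+13+5=32, FN=7+7+7=21 → 90/143 = 0.62937
  III: TP=66, FP=10+7+1=18, FN=10+13+10=33 → 132/183 = 0.72131
  IV: TP=66, FP=13+7+10=30, FN=0+5+1=6 → 132/168 = 0.78571
Highest is class 'IV' with F1 score = 0.7857.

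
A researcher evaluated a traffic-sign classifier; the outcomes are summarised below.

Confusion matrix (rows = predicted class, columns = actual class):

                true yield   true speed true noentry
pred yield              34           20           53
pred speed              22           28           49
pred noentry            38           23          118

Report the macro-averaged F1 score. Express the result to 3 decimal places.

0.420

Per-class F1 score (2·TP/(2·TP+FP+FN)):
  yield: TP=34, FP=20+53=73, FN=22+38=60 → 68/201 = 0.3383
  speed: TP=28, FP=22+49=71, FN=20+23=43 → 56/170 = 0.3294
  noentry: TP=118, FP=38+23=61, FN=53+49=102 → 236/399 = 0.5915
Macro-F1 score = mean = (0.3383 + 0.3294 + 0.5915) / 3 = 0.420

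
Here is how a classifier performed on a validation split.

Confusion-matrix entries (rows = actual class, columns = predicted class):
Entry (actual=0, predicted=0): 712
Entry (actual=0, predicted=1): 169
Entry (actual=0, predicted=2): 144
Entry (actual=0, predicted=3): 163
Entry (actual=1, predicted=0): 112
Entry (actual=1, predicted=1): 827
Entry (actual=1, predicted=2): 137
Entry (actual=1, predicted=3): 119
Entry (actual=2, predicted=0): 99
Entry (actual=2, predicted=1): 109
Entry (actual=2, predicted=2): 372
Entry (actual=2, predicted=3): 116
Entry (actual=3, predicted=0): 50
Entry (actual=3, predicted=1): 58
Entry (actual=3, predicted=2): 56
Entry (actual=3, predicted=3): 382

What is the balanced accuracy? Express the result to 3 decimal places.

0.631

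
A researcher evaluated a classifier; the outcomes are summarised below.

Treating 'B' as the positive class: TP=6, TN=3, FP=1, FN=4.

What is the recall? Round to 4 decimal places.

0.6000

Recall = TP/(TP+FN) = 6/(6+4) = 6/10 = 0.6000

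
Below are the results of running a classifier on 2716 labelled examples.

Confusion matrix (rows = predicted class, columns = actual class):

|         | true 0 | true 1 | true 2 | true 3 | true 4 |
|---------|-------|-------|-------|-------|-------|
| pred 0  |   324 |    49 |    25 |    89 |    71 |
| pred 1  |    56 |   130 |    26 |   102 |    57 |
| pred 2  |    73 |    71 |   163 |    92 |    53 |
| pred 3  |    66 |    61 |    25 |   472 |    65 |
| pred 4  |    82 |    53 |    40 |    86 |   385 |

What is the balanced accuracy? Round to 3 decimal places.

Balanced accuracy = mean of per-class recall.
  0: recall = 324/601 = 0.5391
  1: recall = 130/364 = 0.3571
  2: recall = 163/279 = 0.5842
  3: recall = 472/841 = 0.5612
  4: recall = 385/631 = 0.6101
Mean = (0.5391 + 0.3571 + 0.5842 + 0.5612 + 0.6101) / 5 = 0.530

0.530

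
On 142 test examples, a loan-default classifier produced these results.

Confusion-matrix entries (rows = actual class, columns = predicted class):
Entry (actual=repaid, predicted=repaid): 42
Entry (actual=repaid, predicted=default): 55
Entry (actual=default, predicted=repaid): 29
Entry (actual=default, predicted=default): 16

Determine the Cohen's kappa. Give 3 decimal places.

-0.183

Observed agreement pₒ = trace/N = 58/142 = 0.4085
Expected agreement pₑ = Σ (rowᵢ·colᵢ)/N² = (97·71 + 45·71)/142² = 0.5000
κ = (pₒ − pₑ)/(1 − pₑ) = (0.4085 − 0.5000)/(1 − 0.5000) = -0.183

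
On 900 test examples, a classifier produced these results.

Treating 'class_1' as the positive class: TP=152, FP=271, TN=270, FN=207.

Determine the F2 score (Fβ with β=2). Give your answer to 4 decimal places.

0.4088

Fβ = (1+β²)·TP / ((1+β²)·TP + β²·FN + FP), with β²=4
= 5·152 / (5·152 + 4·207 + 271) = 0.4088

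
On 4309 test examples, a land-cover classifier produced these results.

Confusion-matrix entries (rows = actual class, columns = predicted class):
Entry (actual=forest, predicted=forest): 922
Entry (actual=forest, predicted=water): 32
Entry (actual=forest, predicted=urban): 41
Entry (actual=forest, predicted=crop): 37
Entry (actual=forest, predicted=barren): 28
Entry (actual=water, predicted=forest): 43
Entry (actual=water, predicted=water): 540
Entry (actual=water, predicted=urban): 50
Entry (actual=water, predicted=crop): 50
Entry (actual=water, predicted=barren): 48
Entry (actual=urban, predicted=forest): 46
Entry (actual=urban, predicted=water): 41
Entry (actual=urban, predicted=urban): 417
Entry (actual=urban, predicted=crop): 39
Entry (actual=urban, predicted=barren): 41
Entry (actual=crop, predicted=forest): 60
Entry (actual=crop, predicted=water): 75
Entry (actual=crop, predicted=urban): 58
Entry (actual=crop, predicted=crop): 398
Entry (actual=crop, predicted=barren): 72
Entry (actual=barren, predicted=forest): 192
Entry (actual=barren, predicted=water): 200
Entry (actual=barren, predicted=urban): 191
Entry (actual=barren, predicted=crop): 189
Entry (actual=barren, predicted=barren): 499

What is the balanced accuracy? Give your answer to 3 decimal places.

0.663

Balanced accuracy = mean of per-class recall.
  forest: recall = 922/1060 = 0.8698
  water: recall = 540/731 = 0.7387
  urban: recall = 417/584 = 0.7140
  crop: recall = 398/663 = 0.6003
  barren: recall = 499/1271 = 0.3926
Mean = (0.8698 + 0.7387 + 0.7140 + 0.6003 + 0.3926) / 5 = 0.663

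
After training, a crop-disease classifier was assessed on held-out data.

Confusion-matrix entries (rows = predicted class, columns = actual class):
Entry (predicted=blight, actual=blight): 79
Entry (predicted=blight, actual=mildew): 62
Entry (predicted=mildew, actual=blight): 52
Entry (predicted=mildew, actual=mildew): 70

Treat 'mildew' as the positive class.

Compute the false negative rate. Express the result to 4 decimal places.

0.4697

FNR = FN/(FN+TP) = 62/(62+70) = 0.4697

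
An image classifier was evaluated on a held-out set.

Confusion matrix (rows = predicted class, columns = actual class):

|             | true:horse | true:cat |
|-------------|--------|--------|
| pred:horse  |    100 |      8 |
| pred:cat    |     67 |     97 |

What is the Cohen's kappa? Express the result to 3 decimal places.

Observed agreement pₒ = trace/N = 197/272 = 0.7243
Expected agreement pₑ = Σ (rowᵢ·colᵢ)/N² = (167·108 + 105·164)/272² = 0.4765
κ = (pₒ − pₑ)/(1 − pₑ) = (0.7243 − 0.4765)/(1 − 0.4765) = 0.473

0.473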